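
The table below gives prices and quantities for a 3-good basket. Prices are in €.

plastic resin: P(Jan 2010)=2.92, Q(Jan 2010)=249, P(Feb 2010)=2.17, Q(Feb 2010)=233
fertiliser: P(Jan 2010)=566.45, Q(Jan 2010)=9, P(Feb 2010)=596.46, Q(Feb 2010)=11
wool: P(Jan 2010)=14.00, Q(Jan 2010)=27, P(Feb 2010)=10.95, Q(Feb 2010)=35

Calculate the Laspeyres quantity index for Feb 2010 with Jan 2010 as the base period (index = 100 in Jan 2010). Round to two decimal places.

119.32

Laspeyres quantity index uses base-period prices as weights.
ΣP(Jan 2010)·Q(Feb 2010) = 2.92×233 + 566.45×11 + 14.00×35 = 680.36 + 6230.95 + 490 = 7401.31
ΣP(Jan 2010)·Q(Jan 2010) = 2.92×249 + 566.45×9 + 14.00×27 = 727.08 + 5098.05 + 378 = 6203.13
Index = 7401.31 / 6203.13 × 100 = 119.3157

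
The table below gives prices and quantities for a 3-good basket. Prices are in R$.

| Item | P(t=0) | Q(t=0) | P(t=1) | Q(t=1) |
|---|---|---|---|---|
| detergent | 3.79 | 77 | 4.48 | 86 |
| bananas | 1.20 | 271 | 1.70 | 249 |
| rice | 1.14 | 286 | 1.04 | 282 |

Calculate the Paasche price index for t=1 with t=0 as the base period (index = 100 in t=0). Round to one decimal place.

116.4

Paasche price index uses current-period quantities as weights.
ΣP(t=1)·Q(t=1) = 4.48×86 + 1.70×249 + 1.04×282 = 385.28 + 423.3 + 293.28 = 1101.86
ΣP(t=0)·Q(t=1) = 3.79×86 + 1.20×249 + 1.14×282 = 325.94 + 298.8 + 321.48 = 946.22
Index = 1101.86 / 946.22 × 100 = 116.4486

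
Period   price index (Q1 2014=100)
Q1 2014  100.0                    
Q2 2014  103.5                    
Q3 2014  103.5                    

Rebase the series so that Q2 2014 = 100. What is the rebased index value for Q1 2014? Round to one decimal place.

Rebased(Q1 2014) = 100.0 / 103.5 × 100 = 96.6184

96.6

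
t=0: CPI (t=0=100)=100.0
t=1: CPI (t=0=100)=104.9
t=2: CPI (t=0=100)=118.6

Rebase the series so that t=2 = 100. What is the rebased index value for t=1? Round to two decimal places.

Rebased(t=1) = 104.9 / 118.6 × 100 = 88.4486

88.45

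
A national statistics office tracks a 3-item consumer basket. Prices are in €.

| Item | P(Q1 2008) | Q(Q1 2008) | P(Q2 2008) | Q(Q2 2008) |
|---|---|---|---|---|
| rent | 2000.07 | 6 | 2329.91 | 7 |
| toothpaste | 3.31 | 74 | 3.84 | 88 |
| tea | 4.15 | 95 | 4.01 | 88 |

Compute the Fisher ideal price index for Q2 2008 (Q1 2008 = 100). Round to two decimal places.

Laspeyres component (base-period weights):
ΣP(Q2 2008)Q(Q1 2008) = 2329.91×6 + 3.84×74 + 4.01×95 = 13979.46 + 284.16 + 380.95 = 14644.57
ΣP(Q1 2008)Q(Q1 2008) = 2000.07×6 + 3.31×74 + 4.15×95 = 12000.42 + 244.94 + 394.25 = 12639.61
L = 14644.57 / 12639.61 × 100 = 115.8625
Paasche component (current-period weights):
ΣP(Q2 2008)Q(Q2 2008) = 2329.91×7 + 3.84×88 + 4.01×88 = 16309.37 + 337.92 + 352.88 = 17000.17
ΣP(Q1 2008)Q(Q2 2008) = 2000.07×7 + 3.31×88 + 4.15×88 = 14000.49 + 291.28 + 365.2 = 14656.97
P = 17000.17 / 14656.97 × 100 = 115.9869
Fisher = √(L × P) = √(115.8625 × 115.9869) = 115.9247

115.92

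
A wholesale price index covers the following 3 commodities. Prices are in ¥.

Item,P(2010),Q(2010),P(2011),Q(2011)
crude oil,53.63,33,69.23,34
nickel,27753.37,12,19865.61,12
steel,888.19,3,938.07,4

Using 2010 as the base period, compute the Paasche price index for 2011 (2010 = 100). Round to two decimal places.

Paasche price index uses current-period quantities as weights.
ΣP(2011)·Q(2011) = 69.23×34 + 19865.61×12 + 938.07×4 = 2353.82 + 238387.32 + 3752.28 = 244493.42
ΣP(2010)·Q(2011) = 53.63×34 + 27753.37×12 + 888.19×4 = 1823.42 + 333040.44 + 3552.76 = 338416.62
Index = 244493.42 / 338416.62 × 100 = 72.2463

72.25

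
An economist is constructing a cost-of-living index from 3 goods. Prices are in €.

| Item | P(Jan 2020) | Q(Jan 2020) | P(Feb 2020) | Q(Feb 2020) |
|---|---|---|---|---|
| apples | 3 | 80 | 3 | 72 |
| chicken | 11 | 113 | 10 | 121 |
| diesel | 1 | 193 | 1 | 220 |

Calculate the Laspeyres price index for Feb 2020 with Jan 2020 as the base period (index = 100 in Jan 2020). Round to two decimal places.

93.26

Laspeyres price index uses base-period quantities as weights.
ΣP(Feb 2020)·Q(Jan 2020) = 3×80 + 10×113 + 1×193 = 240 + 1130 + 193 = 1563
ΣP(Jan 2020)·Q(Jan 2020) = 3×80 + 11×113 + 1×193 = 240 + 1243 + 193 = 1676
Index = 1563 / 1676 × 100 = 93.2578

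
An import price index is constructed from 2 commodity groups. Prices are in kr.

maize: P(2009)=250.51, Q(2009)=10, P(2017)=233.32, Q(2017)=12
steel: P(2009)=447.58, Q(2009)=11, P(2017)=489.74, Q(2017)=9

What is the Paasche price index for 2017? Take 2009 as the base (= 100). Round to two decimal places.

102.46

Paasche price index uses current-period quantities as weights.
ΣP(2017)·Q(2017) = 233.32×12 + 489.74×9 = 2799.84 + 4407.66 = 7207.5
ΣP(2009)·Q(2017) = 250.51×12 + 447.58×9 = 3006.12 + 4028.22 = 7034.34
Index = 7207.5 / 7034.34 × 100 = 102.4616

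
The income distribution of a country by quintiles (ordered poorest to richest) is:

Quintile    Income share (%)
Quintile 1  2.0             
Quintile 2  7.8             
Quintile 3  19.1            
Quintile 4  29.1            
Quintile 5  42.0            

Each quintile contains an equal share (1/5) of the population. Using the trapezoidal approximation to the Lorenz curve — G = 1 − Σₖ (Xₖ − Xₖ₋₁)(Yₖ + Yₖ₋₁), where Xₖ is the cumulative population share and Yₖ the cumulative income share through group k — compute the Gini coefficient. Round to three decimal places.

Cumulative income shares Yₖ: 0.0200, 0.0980, 0.2890, 0.5800, 1.0000
Σ (Xₖ−Xₖ₋₁)(Yₖ+Yₖ₋₁) = (1/5)(0.0200+0.0000) + (1/5)(0.0980+0.0200) + (1/5)(0.2890+0.0980) + (1/5)(0.5800+0.2890) + (1/5)(1.0000+0.5800)
  = 0.0040 + 0.0236 + 0.0774 + 0.1738 + 0.3160 = 0.5948
G = 1 − 0.5948 = 0.4052

0.405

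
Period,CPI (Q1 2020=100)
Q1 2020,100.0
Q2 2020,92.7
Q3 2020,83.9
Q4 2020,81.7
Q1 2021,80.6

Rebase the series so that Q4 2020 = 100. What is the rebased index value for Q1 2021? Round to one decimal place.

98.7

Rebased(Q1 2021) = 80.6 / 81.7 × 100 = 98.6536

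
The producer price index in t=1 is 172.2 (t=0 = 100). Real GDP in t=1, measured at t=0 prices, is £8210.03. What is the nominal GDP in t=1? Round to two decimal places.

14137.67

Nominal = Real × (Index/100) = 8210.03 × (172.2/100)
        = 8210.03 × 1.722 = 14137.6717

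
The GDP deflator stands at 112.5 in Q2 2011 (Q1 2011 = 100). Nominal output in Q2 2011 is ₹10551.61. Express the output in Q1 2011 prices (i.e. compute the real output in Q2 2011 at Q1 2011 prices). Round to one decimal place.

9379.2

Real = Nominal ÷ (Index/100) = 10551.61 ÷ (112.5/100)
     = 10551.61 ÷ 1.125 = 9379.2089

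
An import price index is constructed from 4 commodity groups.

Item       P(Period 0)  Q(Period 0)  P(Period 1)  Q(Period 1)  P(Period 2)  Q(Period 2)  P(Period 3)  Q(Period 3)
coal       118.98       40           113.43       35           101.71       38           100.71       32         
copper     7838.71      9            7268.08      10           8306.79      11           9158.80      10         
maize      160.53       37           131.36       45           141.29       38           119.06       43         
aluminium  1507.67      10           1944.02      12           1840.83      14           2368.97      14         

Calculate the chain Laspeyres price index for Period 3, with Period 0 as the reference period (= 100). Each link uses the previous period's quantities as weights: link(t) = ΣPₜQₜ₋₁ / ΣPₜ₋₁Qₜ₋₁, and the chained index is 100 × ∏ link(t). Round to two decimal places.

Link Period 0→Period 1:
ΣP(Period 1)Q(Period 0) = 113.43×40 + 7268.08×9 + 131.36×37 + 1944.02×10 = 4537.2 + 65412.72 + 4860.32 + 19440.2 = 94250.44
ΣP(Period 0)Q(Period 0) = 118.98×40 + 7838.71×9 + 160.53×37 + 1507.67×10 = 4759.2 + 70548.39 + 5939.61 + 15076.7 = 96323.9
link = 94250.44/96323.9 = 0.978474
Link Period 1→Period 2:
ΣP(Period 2)Q(Period 1) = 101.71×35 + 8306.79×10 + 141.29×45 + 1840.83×12 = 3559.85 + 83067.9 + 6358.05 + 22089.96 = 115075.76
ΣP(Period 1)Q(Period 1) = 113.43×35 + 7268.08×10 + 131.36×45 + 1944.02×12 = 3970.05 + 72680.8 + 5911.2 + 23328.24 = 105890.29
link = 115075.76/105890.29 = 1.086745
Link Period 2→Period 3:
ΣP(Period 3)Q(Period 2) = 100.71×38 + 9158.80×11 + 119.06×38 + 2368.97×14 = 3826.98 + 100746.8 + 4524.28 + 33165.58 = 142263.64
ΣP(Period 2)Q(Period 2) = 101.71×38 + 8306.79×11 + 141.29×38 + 1840.83×14 = 3864.98 + 91374.69 + 5369.02 + 25771.62 = 126380.31
link = 142263.64/126380.31 = 1.125679
Chained index = 100 × 0.978474 × 1.086745 × 1.125679 = 119.6993

119.70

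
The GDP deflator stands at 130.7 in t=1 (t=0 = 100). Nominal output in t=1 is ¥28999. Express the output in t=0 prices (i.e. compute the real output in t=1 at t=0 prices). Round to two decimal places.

22187.45

Real = Nominal ÷ (Index/100) = 28999 ÷ (130.7/100)
     = 28999 ÷ 1.307 = 22187.4522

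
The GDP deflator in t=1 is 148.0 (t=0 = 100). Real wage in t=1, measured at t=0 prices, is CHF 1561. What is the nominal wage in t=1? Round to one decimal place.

2310.3

Nominal = Real × (Index/100) = 1561 × (148.0/100)
        = 1561 × 1.480 = 2310.2800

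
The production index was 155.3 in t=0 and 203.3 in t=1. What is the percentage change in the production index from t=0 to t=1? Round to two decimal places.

Change = (203.3 − 155.3) / 155.3 × 100
       = 48.0 / 155.3 × 100 = 30.9079%

30.91%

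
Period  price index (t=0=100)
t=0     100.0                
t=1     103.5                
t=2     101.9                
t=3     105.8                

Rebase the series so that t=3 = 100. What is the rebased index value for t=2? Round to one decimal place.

96.3

Rebased(t=2) = 101.9 / 105.8 × 100 = 96.3138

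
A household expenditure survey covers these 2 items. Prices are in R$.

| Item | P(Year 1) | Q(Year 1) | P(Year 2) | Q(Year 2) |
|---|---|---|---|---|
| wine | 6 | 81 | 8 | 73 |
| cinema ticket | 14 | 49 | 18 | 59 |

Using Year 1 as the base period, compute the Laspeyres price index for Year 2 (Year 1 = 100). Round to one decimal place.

Laspeyres price index uses base-period quantities as weights.
ΣP(Year 2)·Q(Year 1) = 8×81 + 18×49 = 648 + 882 = 1530
ΣP(Year 1)·Q(Year 1) = 6×81 + 14×49 = 486 + 686 = 1172
Index = 1530 / 1172 × 100 = 130.5461

130.5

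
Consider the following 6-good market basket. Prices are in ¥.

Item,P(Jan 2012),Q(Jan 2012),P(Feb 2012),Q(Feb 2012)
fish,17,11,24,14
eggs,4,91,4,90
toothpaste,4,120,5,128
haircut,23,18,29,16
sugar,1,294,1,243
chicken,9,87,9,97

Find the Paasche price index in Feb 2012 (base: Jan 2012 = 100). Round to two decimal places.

Paasche price index uses current-period quantities as weights.
ΣP(Feb 2012)·Q(Feb 2012) = 24×14 + 4×90 + 5×128 + 29×16 + 1×243 + 9×97 = 336 + 360 + 640 + 464 + 243 + 873 = 2916
ΣP(Jan 2012)·Q(Feb 2012) = 17×14 + 4×90 + 4×128 + 23×16 + 1×243 + 9×97 = 238 + 360 + 512 + 368 + 243 + 873 = 2594
Index = 2916 / 2594 × 100 = 112.4133

112.41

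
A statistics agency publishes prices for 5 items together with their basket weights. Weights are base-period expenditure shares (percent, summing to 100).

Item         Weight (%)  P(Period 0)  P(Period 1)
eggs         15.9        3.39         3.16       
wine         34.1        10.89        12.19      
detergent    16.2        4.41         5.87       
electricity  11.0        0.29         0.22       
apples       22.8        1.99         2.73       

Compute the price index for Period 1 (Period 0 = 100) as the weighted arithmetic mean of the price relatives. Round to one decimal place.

eggs: 15.9 × (3.16/3.39) = 15.9 × 0.932153 = 14.8212
wine: 34.1 × (12.19/10.89) = 34.1 × 1.119376 = 38.1707
detergent: 16.2 × (5.87/4.41) = 16.2 × 1.331066 = 21.5633
electricity: 11.0 × (0.22/0.29) = 11.0 × 0.758621 = 8.3448
apples: 22.8 × (2.73/1.99) = 22.8 × 1.371859 = 31.2784
Index = Σ wᵢ·(p₁ᵢ/p₀ᵢ) = 14.8212 + 38.1707 + 21.5633 + 8.3448 + 31.2784 = 114.1784

114.2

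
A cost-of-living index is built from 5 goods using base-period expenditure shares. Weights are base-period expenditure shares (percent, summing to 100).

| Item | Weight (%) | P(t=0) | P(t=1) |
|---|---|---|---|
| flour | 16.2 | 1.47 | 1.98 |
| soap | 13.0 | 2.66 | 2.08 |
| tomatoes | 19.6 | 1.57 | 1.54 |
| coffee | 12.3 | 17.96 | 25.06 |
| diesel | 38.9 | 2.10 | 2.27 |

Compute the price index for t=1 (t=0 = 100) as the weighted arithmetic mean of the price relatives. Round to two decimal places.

flour: 16.2 × (1.98/1.47) = 16.2 × 1.346939 = 21.8204
soap: 13.0 × (2.08/2.66) = 13.0 × 0.781955 = 10.1654
tomatoes: 19.6 × (1.54/1.57) = 19.6 × 0.980892 = 19.2255
coffee: 12.3 × (25.06/17.96) = 12.3 × 1.395323 = 17.1625
diesel: 38.9 × (2.27/2.10) = 38.9 × 1.080952 = 42.0490
Index = Σ wᵢ·(p₁ᵢ/p₀ᵢ) = 21.8204 + 10.1654 + 19.2255 + 17.1625 + 42.0490 = 110.4228

110.42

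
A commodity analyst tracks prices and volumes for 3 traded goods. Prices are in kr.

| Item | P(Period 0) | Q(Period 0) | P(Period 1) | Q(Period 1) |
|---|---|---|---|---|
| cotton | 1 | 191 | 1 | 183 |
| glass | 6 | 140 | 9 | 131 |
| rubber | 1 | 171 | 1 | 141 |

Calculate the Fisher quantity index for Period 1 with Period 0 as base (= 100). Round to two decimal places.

Laspeyres component (base-period weights):
ΣP(Period 0)Q(Period 1) = 1×183 + 6×131 + 1×141 = 183 + 786 + 141 = 1110
ΣP(Period 0)Q(Period 0) = 1×191 + 6×140 + 1×171 = 191 + 840 + 171 = 1202
L = 1110 / 1202 × 100 = 92.3461
Paasche component (current-period weights):
ΣP(Period 1)Q(Period 1) = 1×183 + 9×131 + 1×141 = 183 + 1179 + 141 = 1503
ΣP(Period 1)Q(Period 0) = 1×191 + 9×140 + 1×171 = 191 + 1260 + 171 = 1622
P = 1503 / 1622 × 100 = 92.6634
Fisher = √(L × P) = √(92.3461 × 92.6634) = 92.5046

92.50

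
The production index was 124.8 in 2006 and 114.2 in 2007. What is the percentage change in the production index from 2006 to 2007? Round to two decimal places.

Change = (114.2 − 124.8) / 124.8 × 100
       = -10.6 / 124.8 × 100 = -8.4936%

-8.49%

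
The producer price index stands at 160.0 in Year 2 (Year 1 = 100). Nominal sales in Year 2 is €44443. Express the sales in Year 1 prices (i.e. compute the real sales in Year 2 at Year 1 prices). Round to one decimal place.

27776.9

Real = Nominal ÷ (Index/100) = 44443 ÷ (160.0/100)
     = 44443 ÷ 1.600 = 27776.8750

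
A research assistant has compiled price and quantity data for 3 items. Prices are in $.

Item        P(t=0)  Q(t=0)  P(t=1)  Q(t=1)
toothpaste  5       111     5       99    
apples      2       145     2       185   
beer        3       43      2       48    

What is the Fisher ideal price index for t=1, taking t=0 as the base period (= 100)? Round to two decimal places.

95.41

Laspeyres component (base-period weights):
ΣP(t=1)Q(t=0) = 5×111 + 2×145 + 2×43 = 555 + 290 + 86 = 931
ΣP(t=0)Q(t=0) = 5×111 + 2×145 + 3×43 = 555 + 290 + 129 = 974
L = 931 / 974 × 100 = 95.5852
Paasche component (current-period weights):
ΣP(t=1)Q(t=1) = 5×99 + 2×185 + 2×48 = 495 + 370 + 96 = 961
ΣP(t=0)Q(t=1) = 5×99 + 2×185 + 3×48 = 495 + 370 + 144 = 1009
P = 961 / 1009 × 100 = 95.2428
Fisher = √(L × P) = √(95.5852 × 95.2428) = 95.4139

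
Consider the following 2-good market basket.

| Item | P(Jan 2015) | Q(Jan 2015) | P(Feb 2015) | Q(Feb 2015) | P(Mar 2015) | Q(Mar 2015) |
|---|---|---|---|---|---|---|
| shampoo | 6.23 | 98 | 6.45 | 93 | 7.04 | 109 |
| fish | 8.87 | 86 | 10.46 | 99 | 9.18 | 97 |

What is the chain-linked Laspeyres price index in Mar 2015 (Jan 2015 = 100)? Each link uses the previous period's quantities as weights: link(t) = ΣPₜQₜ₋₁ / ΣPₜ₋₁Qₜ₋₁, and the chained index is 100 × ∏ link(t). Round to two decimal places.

Link Jan 2015→Feb 2015:
ΣP(Feb 2015)Q(Jan 2015) = 6.45×98 + 10.46×86 = 632.1 + 899.56 = 1531.66
ΣP(Jan 2015)Q(Jan 2015) = 6.23×98 + 8.87×86 = 610.54 + 762.82 = 1373.36
link = 1531.66/1373.36 = 1.115265
Link Feb 2015→Mar 2015:
ΣP(Mar 2015)Q(Feb 2015) = 7.04×93 + 9.18×99 = 654.72 + 908.82 = 1563.54
ΣP(Feb 2015)Q(Feb 2015) = 6.45×93 + 10.46×99 = 599.85 + 1035.54 = 1635.39
link = 1563.54/1635.39 = 0.956066
Chained index = 100 × 1.115265 × 0.956066 = 106.6266

106.63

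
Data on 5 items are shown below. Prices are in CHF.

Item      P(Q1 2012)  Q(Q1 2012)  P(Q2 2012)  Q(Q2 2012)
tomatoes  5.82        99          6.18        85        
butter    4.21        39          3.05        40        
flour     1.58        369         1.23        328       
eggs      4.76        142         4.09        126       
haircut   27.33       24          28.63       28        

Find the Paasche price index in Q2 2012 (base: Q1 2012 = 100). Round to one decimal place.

93.0

Paasche price index uses current-period quantities as weights.
ΣP(Q2 2012)·Q(Q2 2012) = 6.18×85 + 3.05×40 + 1.23×328 + 4.09×126 + 28.63×28 = 525.3 + 122 + 403.44 + 515.34 + 801.64 = 2367.72
ΣP(Q1 2012)·Q(Q2 2012) = 5.82×85 + 4.21×40 + 1.58×328 + 4.76×126 + 27.33×28 = 494.7 + 168.4 + 518.24 + 599.76 + 765.24 = 2546.34
Index = 2367.72 / 2546.34 × 100 = 92.9852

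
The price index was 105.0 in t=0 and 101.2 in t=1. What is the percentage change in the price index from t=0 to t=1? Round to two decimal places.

Change = (101.2 − 105.0) / 105.0 × 100
       = -3.8 / 105.0 × 100 = -3.6190%

-3.62%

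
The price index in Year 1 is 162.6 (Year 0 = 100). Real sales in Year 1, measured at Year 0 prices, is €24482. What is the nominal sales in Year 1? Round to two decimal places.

Nominal = Real × (Index/100) = 24482 × (162.6/100)
        = 24482 × 1.626 = 39807.7320

39807.73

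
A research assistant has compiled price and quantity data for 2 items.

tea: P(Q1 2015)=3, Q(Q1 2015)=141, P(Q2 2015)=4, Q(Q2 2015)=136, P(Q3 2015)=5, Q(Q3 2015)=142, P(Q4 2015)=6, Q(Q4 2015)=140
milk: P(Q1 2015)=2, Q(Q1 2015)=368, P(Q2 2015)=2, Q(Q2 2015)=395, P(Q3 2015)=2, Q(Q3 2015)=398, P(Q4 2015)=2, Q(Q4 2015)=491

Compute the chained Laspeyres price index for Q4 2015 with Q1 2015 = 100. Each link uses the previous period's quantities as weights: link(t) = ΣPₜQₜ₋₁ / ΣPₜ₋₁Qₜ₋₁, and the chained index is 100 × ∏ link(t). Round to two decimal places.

Link Q1 2015→Q2 2015:
ΣP(Q2 2015)Q(Q1 2015) = 4×141 + 2×368 = 564 + 736 = 1300
ΣP(Q1 2015)Q(Q1 2015) = 3×141 + 2×368 = 423 + 736 = 1159
link = 1300/1159 = 1.121657
Link Q2 2015→Q3 2015:
ΣP(Q3 2015)Q(Q2 2015) = 5×136 + 2×395 = 680 + 790 = 1470
ΣP(Q2 2015)Q(Q2 2015) = 4×136 + 2×395 = 544 + 790 = 1334
link = 1470/1334 = 1.101949
Link Q3 2015→Q4 2015:
ΣP(Q4 2015)Q(Q3 2015) = 6×142 + 2×398 = 852 + 796 = 1648
ΣP(Q3 2015)Q(Q3 2015) = 5×142 + 2×398 = 710 + 796 = 1506
link = 1648/1506 = 1.094290
Chained index = 100 × 1.121657 × 1.101949 × 1.094290 = 135.2551

135.26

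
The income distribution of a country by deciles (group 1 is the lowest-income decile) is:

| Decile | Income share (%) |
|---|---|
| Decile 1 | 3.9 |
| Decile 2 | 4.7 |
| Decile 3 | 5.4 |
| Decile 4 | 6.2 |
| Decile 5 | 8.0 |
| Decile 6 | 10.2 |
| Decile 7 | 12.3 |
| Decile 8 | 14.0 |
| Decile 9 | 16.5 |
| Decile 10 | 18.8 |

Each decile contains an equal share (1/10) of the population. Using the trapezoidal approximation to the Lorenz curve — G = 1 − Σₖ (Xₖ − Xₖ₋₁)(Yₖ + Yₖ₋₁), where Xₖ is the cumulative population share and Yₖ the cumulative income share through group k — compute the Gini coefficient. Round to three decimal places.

Cumulative income shares Yₖ: 0.0390, 0.0860, 0.1400, 0.2020, 0.2820, 0.3840, 0.5070, 0.6470, 0.8120, 1.0000
Σ (Xₖ−Xₖ₋₁)(Yₖ+Yₖ₋₁) = (1/10)(0.0390+0.0000) + (1/10)(0.0860+0.0390) + (1/10)(0.1400+0.0860) + (1/10)(0.2020+0.1400) + (1/10)(0.2820+0.2020) + (1/10)(0.3840+0.2820) + (1/10)(0.5070+0.3840) + (1/10)(0.6470+0.5070) + (1/10)(0.8120+0.6470) + (1/10)(1.0000+0.8120)
  = 0.0039 + 0.0125 + 0.0226 + 0.0342 + 0.0484 + 0.0666 + 0.0891 + 0.1154 + 0.1459 + 0.1812 = 0.7198
G = 1 − 0.7198 = 0.2802

0.280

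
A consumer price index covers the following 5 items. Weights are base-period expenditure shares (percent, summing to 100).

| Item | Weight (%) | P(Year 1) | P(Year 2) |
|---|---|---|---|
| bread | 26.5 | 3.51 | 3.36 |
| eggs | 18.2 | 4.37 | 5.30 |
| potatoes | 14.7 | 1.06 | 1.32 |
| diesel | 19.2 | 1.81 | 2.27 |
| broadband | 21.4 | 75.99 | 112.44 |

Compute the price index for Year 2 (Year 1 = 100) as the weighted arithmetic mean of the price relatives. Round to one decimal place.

121.5

bread: 26.5 × (3.36/3.51) = 26.5 × 0.957265 = 25.3675
eggs: 18.2 × (5.30/4.37) = 18.2 × 1.212815 = 22.0732
potatoes: 14.7 × (1.32/1.06) = 14.7 × 1.245283 = 18.3057
diesel: 19.2 × (2.27/1.81) = 19.2 × 1.254144 = 24.0796
broadband: 21.4 × (112.44/75.99) = 21.4 × 1.479668 = 31.6649
Index = Σ wᵢ·(p₁ᵢ/p₀ᵢ) = 25.3675 + 22.0732 + 18.3057 + 24.0796 + 31.6649 = 121.4909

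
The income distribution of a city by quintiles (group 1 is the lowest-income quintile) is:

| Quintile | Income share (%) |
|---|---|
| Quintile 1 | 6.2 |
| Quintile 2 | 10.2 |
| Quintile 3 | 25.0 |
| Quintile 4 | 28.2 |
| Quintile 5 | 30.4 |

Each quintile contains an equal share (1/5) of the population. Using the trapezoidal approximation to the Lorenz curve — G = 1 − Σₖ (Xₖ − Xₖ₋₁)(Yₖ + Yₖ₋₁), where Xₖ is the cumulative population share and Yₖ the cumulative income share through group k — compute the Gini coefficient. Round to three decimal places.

0.266

Cumulative income shares Yₖ: 0.0620, 0.1640, 0.4140, 0.6960, 1.0000
Σ (Xₖ−Xₖ₋₁)(Yₖ+Yₖ₋₁) = (1/5)(0.0620+0.0000) + (1/5)(0.1640+0.0620) + (1/5)(0.4140+0.1640) + (1/5)(0.6960+0.4140) + (1/5)(1.0000+0.6960)
  = 0.0124 + 0.0452 + 0.1156 + 0.2220 + 0.3392 = 0.7344
G = 1 − 0.7344 = 0.2656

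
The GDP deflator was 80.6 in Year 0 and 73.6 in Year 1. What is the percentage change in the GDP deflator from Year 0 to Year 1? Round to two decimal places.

Change = (73.6 − 80.6) / 80.6 × 100
       = -7.0 / 80.6 × 100 = -8.6849%

-8.68%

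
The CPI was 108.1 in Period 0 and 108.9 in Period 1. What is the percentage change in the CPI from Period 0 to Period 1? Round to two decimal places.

0.74%

Change = (108.9 − 108.1) / 108.1 × 100
       = 0.8 / 108.1 × 100 = 0.7401%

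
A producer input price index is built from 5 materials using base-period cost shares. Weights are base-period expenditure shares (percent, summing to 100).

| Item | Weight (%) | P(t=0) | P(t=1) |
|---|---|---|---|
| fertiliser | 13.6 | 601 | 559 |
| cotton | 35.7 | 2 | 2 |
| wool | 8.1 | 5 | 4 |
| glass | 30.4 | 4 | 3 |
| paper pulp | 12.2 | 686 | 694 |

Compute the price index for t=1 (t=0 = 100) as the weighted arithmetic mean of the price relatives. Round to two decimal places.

89.97

fertiliser: 13.6 × (559/601) = 13.6 × 0.930116 = 12.6496
cotton: 35.7 × (2/2) = 35.7 × 1.000000 = 35.7000
wool: 8.1 × (4/5) = 8.1 × 0.800000 = 6.4800
glass: 30.4 × (3/4) = 30.4 × 0.750000 = 22.8000
paper pulp: 12.2 × (694/686) = 12.2 × 1.011662 = 12.3423
Index = Σ wᵢ·(p₁ᵢ/p₀ᵢ) = 12.6496 + 35.7000 + 6.4800 + 22.8000 + 12.3423 = 89.9719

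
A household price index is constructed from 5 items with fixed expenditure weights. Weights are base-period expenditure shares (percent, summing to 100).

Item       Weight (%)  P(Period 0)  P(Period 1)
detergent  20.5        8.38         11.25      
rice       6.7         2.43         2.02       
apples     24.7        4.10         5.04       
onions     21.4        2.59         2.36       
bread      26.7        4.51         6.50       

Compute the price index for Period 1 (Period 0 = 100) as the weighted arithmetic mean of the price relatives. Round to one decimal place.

detergent: 20.5 × (11.25/8.38) = 20.5 × 1.342482 = 27.5209
rice: 6.7 × (2.02/2.43) = 6.7 × 0.831276 = 5.5695
apples: 24.7 × (5.04/4.10) = 24.7 × 1.229268 = 30.3629
onions: 21.4 × (2.36/2.59) = 21.4 × 0.911197 = 19.4996
bread: 26.7 × (6.50/4.51) = 26.7 × 1.441242 = 38.4812
Index = Σ wᵢ·(p₁ᵢ/p₀ᵢ) = 27.5209 + 5.5695 + 30.3629 + 19.4996 + 38.4812 = 121.4341

121.4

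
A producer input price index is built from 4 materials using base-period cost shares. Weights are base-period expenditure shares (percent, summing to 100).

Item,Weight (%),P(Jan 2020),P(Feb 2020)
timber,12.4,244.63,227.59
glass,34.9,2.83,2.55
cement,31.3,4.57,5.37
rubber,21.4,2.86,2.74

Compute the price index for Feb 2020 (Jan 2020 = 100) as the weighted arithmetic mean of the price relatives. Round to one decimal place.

100.3

timber: 12.4 × (227.59/244.63) = 12.4 × 0.930344 = 11.5363
glass: 34.9 × (2.55/2.83) = 34.9 × 0.901060 = 31.4470
cement: 31.3 × (5.37/4.57) = 31.3 × 1.175055 = 36.7792
rubber: 21.4 × (2.74/2.86) = 21.4 × 0.958042 = 20.5021
Index = Σ wᵢ·(p₁ᵢ/p₀ᵢ) = 11.5363 + 31.4470 + 36.7792 + 20.5021 = 100.2646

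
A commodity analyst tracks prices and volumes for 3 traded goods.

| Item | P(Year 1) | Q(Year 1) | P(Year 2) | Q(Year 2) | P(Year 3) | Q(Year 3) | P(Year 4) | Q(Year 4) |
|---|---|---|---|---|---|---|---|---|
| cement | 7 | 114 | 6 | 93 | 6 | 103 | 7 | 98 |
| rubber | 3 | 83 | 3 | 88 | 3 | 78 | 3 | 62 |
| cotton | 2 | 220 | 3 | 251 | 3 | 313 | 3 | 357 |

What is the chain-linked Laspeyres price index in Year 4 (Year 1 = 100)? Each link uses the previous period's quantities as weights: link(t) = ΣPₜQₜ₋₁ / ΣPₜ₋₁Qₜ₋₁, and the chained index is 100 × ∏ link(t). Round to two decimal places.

113.29

Link Year 1→Year 2:
ΣP(Year 2)Q(Year 1) = 6×114 + 3×83 + 3×220 = 684 + 249 + 660 = 1593
ΣP(Year 1)Q(Year 1) = 7×114 + 3×83 + 2×220 = 798 + 249 + 440 = 1487
link = 1593/1487 = 1.071284
Link Year 2→Year 3:
ΣP(Year 3)Q(Year 2) = 6×93 + 3×88 + 3×251 = 558 + 264 + 753 = 1575
ΣP(Year 2)Q(Year 2) = 6×93 + 3×88 + 3×251 = 558 + 264 + 753 = 1575
link = 1575/1575 = 1.000000
Link Year 3→Year 4:
ΣP(Year 4)Q(Year 3) = 7×103 + 3×78 + 3×313 = 721 + 234 + 939 = 1894
ΣP(Year 3)Q(Year 3) = 6×103 + 3×78 + 3×313 = 618 + 234 + 939 = 1791
link = 1894/1791 = 1.057510
Chained index = 100 × 1.071284 × 1.000000 × 1.057510 = 113.2894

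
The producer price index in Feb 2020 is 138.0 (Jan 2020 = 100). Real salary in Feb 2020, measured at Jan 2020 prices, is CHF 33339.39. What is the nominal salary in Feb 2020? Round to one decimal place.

46008.4

Nominal = Real × (Index/100) = 33339.39 × (138.0/100)
        = 33339.39 × 1.380 = 46008.3582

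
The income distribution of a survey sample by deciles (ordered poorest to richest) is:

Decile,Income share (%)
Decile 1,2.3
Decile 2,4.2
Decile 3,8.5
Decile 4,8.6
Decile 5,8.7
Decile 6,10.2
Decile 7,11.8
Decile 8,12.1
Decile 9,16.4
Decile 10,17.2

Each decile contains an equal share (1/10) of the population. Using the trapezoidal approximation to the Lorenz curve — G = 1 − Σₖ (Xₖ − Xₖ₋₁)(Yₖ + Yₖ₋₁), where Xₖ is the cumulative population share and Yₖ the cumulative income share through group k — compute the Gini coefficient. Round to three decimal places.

0.249

Cumulative income shares Yₖ: 0.0230, 0.0650, 0.1500, 0.2360, 0.3230, 0.4250, 0.5430, 0.6640, 0.8280, 1.0000
Σ (Xₖ−Xₖ₋₁)(Yₖ+Yₖ₋₁) = (1/10)(0.0230+0.0000) + (1/10)(0.0650+0.0230) + (1/10)(0.1500+0.0650) + (1/10)(0.2360+0.1500) + (1/10)(0.3230+0.2360) + (1/10)(0.4250+0.3230) + (1/10)(0.5430+0.4250) + (1/10)(0.6640+0.5430) + (1/10)(0.8280+0.6640) + (1/10)(1.0000+0.8280)
  = 0.0023 + 0.0088 + 0.0215 + 0.0386 + 0.0559 + 0.0748 + 0.0968 + 0.1207 + 0.1492 + 0.1828 = 0.7514
G = 1 − 0.7514 = 0.2486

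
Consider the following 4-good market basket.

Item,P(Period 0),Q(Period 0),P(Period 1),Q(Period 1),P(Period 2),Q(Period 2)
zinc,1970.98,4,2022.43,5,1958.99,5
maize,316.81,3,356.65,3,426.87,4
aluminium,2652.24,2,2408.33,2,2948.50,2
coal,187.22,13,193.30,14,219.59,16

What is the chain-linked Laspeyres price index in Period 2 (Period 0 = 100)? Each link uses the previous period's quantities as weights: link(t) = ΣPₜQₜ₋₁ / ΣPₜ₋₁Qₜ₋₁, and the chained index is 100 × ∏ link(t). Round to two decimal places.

Link Period 0→Period 1:
ΣP(Period 1)Q(Period 0) = 2022.43×4 + 356.65×3 + 2408.33×2 + 193.30×13 = 8089.72 + 1069.95 + 4816.66 + 2512.9 = 16489.23
ΣP(Period 0)Q(Period 0) = 1970.98×4 + 316.81×3 + 2652.24×2 + 187.22×13 = 7883.92 + 950.43 + 5304.48 + 2433.86 = 16572.69
link = 16489.23/16572.69 = 0.994964
Link Period 1→Period 2:
ΣP(Period 2)Q(Period 1) = 1958.99×5 + 426.87×3 + 2948.50×2 + 219.59×14 = 9794.95 + 1280.61 + 5897 + 3074.26 = 20046.82
ΣP(Period 1)Q(Period 1) = 2022.43×5 + 356.65×3 + 2408.33×2 + 193.30×14 = 10112.15 + 1069.95 + 4816.66 + 2706.2 = 18704.96
link = 20046.82/18704.96 = 1.071738
Chained index = 100 × 0.994964 × 1.071738 = 106.6341

106.63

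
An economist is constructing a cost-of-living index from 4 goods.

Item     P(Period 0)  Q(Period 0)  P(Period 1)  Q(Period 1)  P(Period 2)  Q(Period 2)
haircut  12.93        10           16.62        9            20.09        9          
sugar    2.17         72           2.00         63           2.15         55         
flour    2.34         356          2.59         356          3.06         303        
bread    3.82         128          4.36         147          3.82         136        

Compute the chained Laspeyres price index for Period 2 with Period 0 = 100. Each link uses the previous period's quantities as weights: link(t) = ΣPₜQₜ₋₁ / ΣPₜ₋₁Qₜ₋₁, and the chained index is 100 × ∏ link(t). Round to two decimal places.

Link Period 0→Period 1:
ΣP(Period 1)Q(Period 0) = 16.62×10 + 2.00×72 + 2.59×356 + 4.36×128 = 166.2 + 144 + 922.04 + 558.08 = 1790.32
ΣP(Period 0)Q(Period 0) = 12.93×10 + 2.17×72 + 2.34×356 + 3.82×128 = 129.3 + 156.24 + 833.04 + 488.96 = 1607.54
link = 1790.32/1607.54 = 1.113702
Link Period 1→Period 2:
ΣP(Period 2)Q(Period 1) = 20.09×9 + 2.15×63 + 3.06×356 + 3.82×147 = 180.81 + 135.45 + 1089.36 + 561.54 = 1967.16
ΣP(Period 1)Q(Period 1) = 16.62×9 + 2.00×63 + 2.59×356 + 4.36×147 = 149.58 + 126 + 922.04 + 640.92 = 1838.54
link = 1967.16/1838.54 = 1.069958
Chained index = 100 × 1.113702 × 1.069958 = 119.1614

119.16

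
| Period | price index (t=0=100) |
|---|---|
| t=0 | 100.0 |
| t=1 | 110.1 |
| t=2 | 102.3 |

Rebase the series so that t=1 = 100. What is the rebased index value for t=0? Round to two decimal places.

Rebased(t=0) = 100.0 / 110.1 × 100 = 90.8265

90.83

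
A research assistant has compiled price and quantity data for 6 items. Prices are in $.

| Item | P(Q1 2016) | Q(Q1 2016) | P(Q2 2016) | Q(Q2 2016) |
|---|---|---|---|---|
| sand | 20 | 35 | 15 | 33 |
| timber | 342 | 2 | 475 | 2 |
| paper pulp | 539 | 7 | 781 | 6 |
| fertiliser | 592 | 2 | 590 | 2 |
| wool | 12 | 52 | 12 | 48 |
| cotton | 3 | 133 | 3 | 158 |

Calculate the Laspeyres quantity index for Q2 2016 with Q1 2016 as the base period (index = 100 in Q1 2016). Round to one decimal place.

Laspeyres quantity index uses base-period prices as weights.
ΣP(Q1 2016)·Q(Q2 2016) = 20×33 + 342×2 + 539×6 + 592×2 + 12×48 + 3×158 = 660 + 684 + 3234 + 1184 + 576 + 474 = 6812
ΣP(Q1 2016)·Q(Q1 2016) = 20×35 + 342×2 + 539×7 + 592×2 + 12×52 + 3×133 = 700 + 684 + 3773 + 1184 + 624 + 399 = 7364
Index = 6812 / 7364 × 100 = 92.5041

92.5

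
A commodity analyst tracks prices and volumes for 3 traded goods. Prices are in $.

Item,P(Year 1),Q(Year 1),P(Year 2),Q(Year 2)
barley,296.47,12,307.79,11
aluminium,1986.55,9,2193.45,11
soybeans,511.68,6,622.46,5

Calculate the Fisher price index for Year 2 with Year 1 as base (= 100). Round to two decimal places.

Laspeyres component (base-period weights):
ΣP(Year 2)Q(Year 1) = 307.79×12 + 2193.45×9 + 622.46×6 = 3693.48 + 19741.05 + 3734.76 = 27169.29
ΣP(Year 1)Q(Year 1) = 296.47×12 + 1986.55×9 + 511.68×6 = 3557.64 + 17878.95 + 3070.08 = 24506.67
L = 27169.29 / 24506.67 × 100 = 110.8649
Paasche component (current-period weights):
ΣP(Year 2)Q(Year 2) = 307.79×11 + 2193.45×11 + 622.46×5 = 3385.69 + 24127.95 + 3112.3 = 30625.94
ΣP(Year 1)Q(Year 2) = 296.47×11 + 1986.55×11 + 511.68×5 = 3261.17 + 21852.05 + 2558.4 = 27671.62
P = 30625.94 / 27671.62 × 100 = 110.6764
Fisher = √(L × P) = √(110.8649 × 110.6764) = 110.7706

110.77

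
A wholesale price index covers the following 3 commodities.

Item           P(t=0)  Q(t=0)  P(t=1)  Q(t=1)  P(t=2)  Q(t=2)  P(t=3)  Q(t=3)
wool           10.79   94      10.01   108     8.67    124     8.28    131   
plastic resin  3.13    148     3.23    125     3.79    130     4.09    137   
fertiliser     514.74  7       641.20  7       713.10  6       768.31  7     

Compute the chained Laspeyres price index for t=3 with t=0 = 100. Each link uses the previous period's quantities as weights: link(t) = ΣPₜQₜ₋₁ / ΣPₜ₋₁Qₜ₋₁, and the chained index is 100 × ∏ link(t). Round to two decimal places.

Link t=0→t=1:
ΣP(t=1)Q(t=0) = 10.01×94 + 3.23×148 + 641.20×7 = 940.94 + 478.04 + 4488.4 = 5907.38
ΣP(t=0)Q(t=0) = 10.79×94 + 3.13×148 + 514.74×7 = 1014.26 + 463.24 + 3603.18 = 5080.68
link = 5907.38/5080.68 = 1.162714
Link t=1→t=2:
ΣP(t=2)Q(t=1) = 8.67×108 + 3.79×125 + 713.10×7 = 936.36 + 473.75 + 4991.7 = 6401.81
ΣP(t=1)Q(t=1) = 10.01×108 + 3.23×125 + 641.20×7 = 1081.08 + 403.75 + 4488.4 = 5973.23
link = 6401.81/5973.23 = 1.071750
Link t=2→t=3:
ΣP(t=3)Q(t=2) = 8.28×124 + 4.09×130 + 768.31×6 = 1026.72 + 531.7 + 4609.86 = 6168.28
ΣP(t=2)Q(t=2) = 8.67×124 + 3.79×130 + 713.10×6 = 1075.08 + 492.7 + 4278.6 = 5846.38
link = 6168.28/5846.38 = 1.055060
Chained index = 100 × 1.162714 × 1.071750 × 1.055060 = 131.4751

131.48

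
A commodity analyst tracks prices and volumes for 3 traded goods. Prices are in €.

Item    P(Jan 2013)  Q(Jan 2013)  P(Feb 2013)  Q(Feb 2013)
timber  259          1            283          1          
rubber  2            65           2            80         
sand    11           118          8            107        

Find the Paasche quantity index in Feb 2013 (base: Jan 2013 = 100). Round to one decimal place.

Paasche quantity index uses current-period prices as weights.
ΣP(Feb 2013)·Q(Feb 2013) = 283×1 + 2×80 + 8×107 = 283 + 160 + 856 = 1299
ΣP(Feb 2013)·Q(Jan 2013) = 283×1 + 2×65 + 8×118 = 283 + 130 + 944 = 1357
Index = 1299 / 1357 × 100 = 95.7259

95.7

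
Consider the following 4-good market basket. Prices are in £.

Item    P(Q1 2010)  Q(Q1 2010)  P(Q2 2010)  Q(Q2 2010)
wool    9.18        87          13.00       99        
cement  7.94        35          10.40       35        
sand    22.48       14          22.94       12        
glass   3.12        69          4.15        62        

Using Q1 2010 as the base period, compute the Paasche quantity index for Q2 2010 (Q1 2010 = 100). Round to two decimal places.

103.86

Paasche quantity index uses current-period prices as weights.
ΣP(Q2 2010)·Q(Q2 2010) = 13.00×99 + 10.40×35 + 22.94×12 + 4.15×62 = 1287 + 364 + 275.28 + 257.3 = 2183.58
ΣP(Q2 2010)·Q(Q1 2010) = 13.00×87 + 10.40×35 + 22.94×14 + 4.15×69 = 1131 + 364 + 321.16 + 286.35 = 2102.51
Index = 2183.58 / 2102.51 × 100 = 103.8559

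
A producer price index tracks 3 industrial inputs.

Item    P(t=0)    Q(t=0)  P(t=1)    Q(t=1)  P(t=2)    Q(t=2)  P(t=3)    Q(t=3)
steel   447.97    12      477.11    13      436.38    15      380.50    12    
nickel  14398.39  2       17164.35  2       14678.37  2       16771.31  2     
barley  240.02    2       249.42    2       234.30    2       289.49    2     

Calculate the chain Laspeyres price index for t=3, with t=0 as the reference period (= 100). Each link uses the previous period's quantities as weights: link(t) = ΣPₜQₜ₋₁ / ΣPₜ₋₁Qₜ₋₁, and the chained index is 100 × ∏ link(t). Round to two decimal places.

110.88

Link t=0→t=1:
ΣP(t=1)Q(t=0) = 477.11×12 + 17164.35×2 + 249.42×2 = 5725.32 + 34328.7 + 498.84 = 40552.86
ΣP(t=0)Q(t=0) = 447.97×12 + 14398.39×2 + 240.02×2 = 5375.64 + 28796.78 + 480.04 = 34652.46
link = 40552.86/34652.46 = 1.170274
Link t=1→t=2:
ΣP(t=2)Q(t=1) = 436.38×13 + 14678.37×2 + 234.30×2 = 5672.94 + 29356.74 + 468.6 = 35498.28
ΣP(t=1)Q(t=1) = 477.11×13 + 17164.35×2 + 249.42×2 = 6202.43 + 34328.7 + 498.84 = 41029.97
link = 35498.28/41029.97 = 0.865179
Link t=2→t=3:
ΣP(t=3)Q(t=2) = 380.50×15 + 16771.31×2 + 289.49×2 = 5707.5 + 33542.62 + 578.98 = 39829.1
ΣP(t=2)Q(t=2) = 436.38×15 + 14678.37×2 + 234.30×2 = 6545.7 + 29356.74 + 468.6 = 36371.04
link = 39829.1/36371.04 = 1.095077
Chained index = 100 × 1.170274 × 0.865179 × 1.095077 = 110.8762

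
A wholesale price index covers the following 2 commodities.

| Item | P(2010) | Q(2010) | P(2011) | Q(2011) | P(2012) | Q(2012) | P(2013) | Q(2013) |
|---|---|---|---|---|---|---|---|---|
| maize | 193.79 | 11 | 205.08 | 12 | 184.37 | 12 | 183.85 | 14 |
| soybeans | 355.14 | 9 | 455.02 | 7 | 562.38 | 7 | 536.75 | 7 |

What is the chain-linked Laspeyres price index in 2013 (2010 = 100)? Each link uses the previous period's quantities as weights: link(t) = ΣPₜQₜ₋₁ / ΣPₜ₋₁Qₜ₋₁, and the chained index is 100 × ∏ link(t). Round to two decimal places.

125.90

Link 2010→2011:
ΣP(2011)Q(2010) = 205.08×11 + 455.02×9 = 2255.88 + 4095.18 = 6351.06
ΣP(2010)Q(2010) = 193.79×11 + 355.14×9 = 2131.69 + 3196.26 = 5327.95
link = 6351.06/5327.95 = 1.192027
Link 2011→2012:
ΣP(2012)Q(2011) = 184.37×12 + 562.38×7 = 2212.44 + 3936.66 = 6149.1
ΣP(2011)Q(2011) = 205.08×12 + 455.02×7 = 2460.96 + 3185.14 = 5646.1
link = 6149.1/5646.1 = 1.089088
Link 2012→2013:
ΣP(2013)Q(2012) = 183.85×12 + 536.75×7 = 2206.2 + 3757.25 = 5963.45
ΣP(2012)Q(2012) = 184.37×12 + 562.38×7 = 2212.44 + 3936.66 = 6149.1
link = 5963.45/6149.1 = 0.969809
Chained index = 100 × 1.192027 × 1.089088 × 0.969809 = 125.9027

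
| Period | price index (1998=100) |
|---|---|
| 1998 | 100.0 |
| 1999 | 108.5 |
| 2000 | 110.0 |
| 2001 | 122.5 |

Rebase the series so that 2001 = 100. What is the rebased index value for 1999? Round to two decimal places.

Rebased(1999) = 108.5 / 122.5 × 100 = 88.5714

88.57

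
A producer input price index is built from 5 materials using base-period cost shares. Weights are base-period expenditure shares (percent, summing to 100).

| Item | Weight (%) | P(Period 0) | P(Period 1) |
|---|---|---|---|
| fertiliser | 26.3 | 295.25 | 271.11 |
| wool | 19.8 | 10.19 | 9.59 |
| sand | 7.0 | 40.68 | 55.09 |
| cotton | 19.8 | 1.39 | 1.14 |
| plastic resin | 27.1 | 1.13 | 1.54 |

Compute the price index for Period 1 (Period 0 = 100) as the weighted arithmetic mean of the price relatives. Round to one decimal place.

105.4

fertiliser: 26.3 × (271.11/295.25) = 26.3 × 0.918239 = 24.1497
wool: 19.8 × (9.59/10.19) = 19.8 × 0.941119 = 18.6342
sand: 7.0 × (55.09/40.68) = 7.0 × 1.354228 = 9.4796
cotton: 19.8 × (1.14/1.39) = 19.8 × 0.820144 = 16.2388
plastic resin: 27.1 × (1.54/1.13) = 27.1 × 1.362832 = 36.9327
Index = Σ wᵢ·(p₁ᵢ/p₀ᵢ) = 24.1497 + 18.6342 + 9.4796 + 16.2388 + 36.9327 = 105.4350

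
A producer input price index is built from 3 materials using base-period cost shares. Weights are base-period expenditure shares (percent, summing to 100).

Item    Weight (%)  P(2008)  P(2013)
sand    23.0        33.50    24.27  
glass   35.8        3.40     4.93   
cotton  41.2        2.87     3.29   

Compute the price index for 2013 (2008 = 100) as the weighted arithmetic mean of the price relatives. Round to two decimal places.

sand: 23.0 × (24.27/33.50) = 23.0 × 0.724478 = 16.6630
glass: 35.8 × (4.93/3.40) = 35.8 × 1.450000 = 51.9100
cotton: 41.2 × (3.29/2.87) = 41.2 × 1.146341 = 47.2293
Index = Σ wᵢ·(p₁ᵢ/p₀ᵢ) = 16.6630 + 51.9100 + 47.2293 = 115.8023

115.80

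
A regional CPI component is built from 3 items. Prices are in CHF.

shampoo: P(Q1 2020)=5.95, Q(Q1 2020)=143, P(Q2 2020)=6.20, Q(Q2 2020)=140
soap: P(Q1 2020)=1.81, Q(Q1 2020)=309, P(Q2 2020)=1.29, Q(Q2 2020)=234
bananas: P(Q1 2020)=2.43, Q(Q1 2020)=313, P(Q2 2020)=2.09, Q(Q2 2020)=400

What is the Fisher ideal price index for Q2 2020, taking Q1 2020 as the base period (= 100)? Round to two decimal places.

89.67

Laspeyres component (base-period weights):
ΣP(Q2 2020)Q(Q1 2020) = 6.20×143 + 1.29×309 + 2.09×313 = 886.6 + 398.61 + 654.17 = 1939.38
ΣP(Q1 2020)Q(Q1 2020) = 5.95×143 + 1.81×309 + 2.43×313 = 850.85 + 559.29 + 760.59 = 2170.73
L = 1939.38 / 2170.73 × 100 = 89.3423
Paasche component (current-period weights):
ΣP(Q2 2020)Q(Q2 2020) = 6.20×140 + 1.29×234 + 2.09×400 = 868 + 301.86 + 836 = 2005.86
ΣP(Q1 2020)Q(Q2 2020) = 5.95×140 + 1.81×234 + 2.43×400 = 833 + 423.54 + 972 = 2228.54
P = 2005.86 / 2228.54 × 100 = 90.0078
Fisher = √(L × P) = √(89.3423 × 90.0078) = 89.6744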